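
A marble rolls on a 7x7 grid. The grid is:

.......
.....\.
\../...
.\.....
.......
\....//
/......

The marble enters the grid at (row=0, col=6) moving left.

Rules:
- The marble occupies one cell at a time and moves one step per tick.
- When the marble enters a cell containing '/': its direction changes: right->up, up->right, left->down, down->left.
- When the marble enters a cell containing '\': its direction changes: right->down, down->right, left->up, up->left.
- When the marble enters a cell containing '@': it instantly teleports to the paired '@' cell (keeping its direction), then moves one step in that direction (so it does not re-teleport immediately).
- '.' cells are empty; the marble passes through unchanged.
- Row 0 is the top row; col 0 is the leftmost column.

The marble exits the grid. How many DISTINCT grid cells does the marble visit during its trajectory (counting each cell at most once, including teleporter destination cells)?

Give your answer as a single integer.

Step 1: enter (0,6), '.' pass, move left to (0,5)
Step 2: enter (0,5), '.' pass, move left to (0,4)
Step 3: enter (0,4), '.' pass, move left to (0,3)
Step 4: enter (0,3), '.' pass, move left to (0,2)
Step 5: enter (0,2), '.' pass, move left to (0,1)
Step 6: enter (0,1), '.' pass, move left to (0,0)
Step 7: enter (0,0), '.' pass, move left to (0,-1)
Step 8: at (0,-1) — EXIT via left edge, pos 0
Distinct cells visited: 7 (path length 7)

Answer: 7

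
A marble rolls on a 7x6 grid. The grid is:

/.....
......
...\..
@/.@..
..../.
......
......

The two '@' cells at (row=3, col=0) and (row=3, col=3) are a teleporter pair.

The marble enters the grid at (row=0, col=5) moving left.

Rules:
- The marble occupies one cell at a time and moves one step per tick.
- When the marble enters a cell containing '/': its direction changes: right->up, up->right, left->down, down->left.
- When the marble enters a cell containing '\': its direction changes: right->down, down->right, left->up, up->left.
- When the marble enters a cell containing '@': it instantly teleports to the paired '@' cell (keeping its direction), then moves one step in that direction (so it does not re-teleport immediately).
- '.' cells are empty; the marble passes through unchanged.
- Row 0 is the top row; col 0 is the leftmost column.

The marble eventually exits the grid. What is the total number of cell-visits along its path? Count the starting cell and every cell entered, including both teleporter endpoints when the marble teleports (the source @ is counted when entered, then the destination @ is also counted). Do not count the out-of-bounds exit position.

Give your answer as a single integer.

Step 1: enter (0,5), '.' pass, move left to (0,4)
Step 2: enter (0,4), '.' pass, move left to (0,3)
Step 3: enter (0,3), '.' pass, move left to (0,2)
Step 4: enter (0,2), '.' pass, move left to (0,1)
Step 5: enter (0,1), '.' pass, move left to (0,0)
Step 6: enter (0,0), '/' deflects left->down, move down to (1,0)
Step 7: enter (1,0), '.' pass, move down to (2,0)
Step 8: enter (2,0), '.' pass, move down to (3,0)
Step 9: enter (3,0), '@' teleport (3,0)->(3,3), also enter (3,3), move down to (4,3)
Step 10: enter (4,3), '.' pass, move down to (5,3)
Step 11: enter (5,3), '.' pass, move down to (6,3)
Step 12: enter (6,3), '.' pass, move down to (7,3)
Step 13: at (7,3) — EXIT via bottom edge, pos 3
Path length (cell visits): 13

Answer: 13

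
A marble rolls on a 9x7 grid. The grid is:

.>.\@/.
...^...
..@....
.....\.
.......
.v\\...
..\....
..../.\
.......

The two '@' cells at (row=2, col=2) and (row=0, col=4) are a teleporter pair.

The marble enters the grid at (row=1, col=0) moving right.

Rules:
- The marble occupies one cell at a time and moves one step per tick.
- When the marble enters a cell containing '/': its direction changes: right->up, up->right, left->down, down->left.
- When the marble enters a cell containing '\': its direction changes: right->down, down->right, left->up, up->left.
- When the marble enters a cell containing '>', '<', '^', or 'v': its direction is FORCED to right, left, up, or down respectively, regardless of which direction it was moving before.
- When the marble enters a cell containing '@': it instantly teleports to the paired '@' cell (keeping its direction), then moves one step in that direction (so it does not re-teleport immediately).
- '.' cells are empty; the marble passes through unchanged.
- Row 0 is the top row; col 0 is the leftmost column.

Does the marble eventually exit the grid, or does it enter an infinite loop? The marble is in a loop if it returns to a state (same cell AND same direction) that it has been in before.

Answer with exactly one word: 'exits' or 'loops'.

Step 1: enter (1,0), '.' pass, move right to (1,1)
Step 2: enter (1,1), '.' pass, move right to (1,2)
Step 3: enter (1,2), '.' pass, move right to (1,3)
Step 4: enter (1,3), '^' forces right->up, move up to (0,3)
Step 5: enter (0,3), '\' deflects up->left, move left to (0,2)
Step 6: enter (0,2), '.' pass, move left to (0,1)
Step 7: enter (0,1), '>' forces left->right, move right to (0,2)
Step 8: enter (0,2), '.' pass, move right to (0,3)
Step 9: enter (0,3), '\' deflects right->down, move down to (1,3)
Step 10: enter (1,3), '^' forces down->up, move up to (0,3)
Step 11: at (0,3) dir=up — LOOP DETECTED (seen before)

Answer: loops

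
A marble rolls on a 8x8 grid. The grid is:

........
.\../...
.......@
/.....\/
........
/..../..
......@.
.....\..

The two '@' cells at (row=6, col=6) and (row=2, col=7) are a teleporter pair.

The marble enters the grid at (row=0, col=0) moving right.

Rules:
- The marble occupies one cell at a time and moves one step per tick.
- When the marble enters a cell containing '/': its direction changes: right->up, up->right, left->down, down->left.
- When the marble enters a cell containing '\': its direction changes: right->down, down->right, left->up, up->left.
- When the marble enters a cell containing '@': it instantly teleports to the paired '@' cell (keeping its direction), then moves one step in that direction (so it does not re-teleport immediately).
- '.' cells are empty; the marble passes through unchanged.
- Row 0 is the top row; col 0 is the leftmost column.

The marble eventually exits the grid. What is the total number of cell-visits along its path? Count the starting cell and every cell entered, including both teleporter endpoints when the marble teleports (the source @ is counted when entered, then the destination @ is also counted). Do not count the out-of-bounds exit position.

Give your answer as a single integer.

Step 1: enter (0,0), '.' pass, move right to (0,1)
Step 2: enter (0,1), '.' pass, move right to (0,2)
Step 3: enter (0,2), '.' pass, move right to (0,3)
Step 4: enter (0,3), '.' pass, move right to (0,4)
Step 5: enter (0,4), '.' pass, move right to (0,5)
Step 6: enter (0,5), '.' pass, move right to (0,6)
Step 7: enter (0,6), '.' pass, move right to (0,7)
Step 8: enter (0,7), '.' pass, move right to (0,8)
Step 9: at (0,8) — EXIT via right edge, pos 0
Path length (cell visits): 8

Answer: 8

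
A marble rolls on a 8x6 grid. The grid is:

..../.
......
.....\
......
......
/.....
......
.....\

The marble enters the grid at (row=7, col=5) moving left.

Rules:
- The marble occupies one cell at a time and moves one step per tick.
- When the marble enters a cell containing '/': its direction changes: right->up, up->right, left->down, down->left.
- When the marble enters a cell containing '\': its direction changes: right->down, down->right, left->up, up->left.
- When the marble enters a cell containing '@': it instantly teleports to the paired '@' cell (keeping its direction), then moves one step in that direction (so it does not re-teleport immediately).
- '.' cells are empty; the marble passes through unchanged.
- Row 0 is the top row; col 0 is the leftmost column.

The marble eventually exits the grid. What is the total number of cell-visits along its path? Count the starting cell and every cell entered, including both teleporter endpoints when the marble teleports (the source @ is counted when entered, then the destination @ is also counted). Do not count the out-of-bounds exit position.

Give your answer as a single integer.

Step 1: enter (7,5), '\' deflects left->up, move up to (6,5)
Step 2: enter (6,5), '.' pass, move up to (5,5)
Step 3: enter (5,5), '.' pass, move up to (4,5)
Step 4: enter (4,5), '.' pass, move up to (3,5)
Step 5: enter (3,5), '.' pass, move up to (2,5)
Step 6: enter (2,5), '\' deflects up->left, move left to (2,4)
Step 7: enter (2,4), '.' pass, move left to (2,3)
Step 8: enter (2,3), '.' pass, move left to (2,2)
Step 9: enter (2,2), '.' pass, move left to (2,1)
Step 10: enter (2,1), '.' pass, move left to (2,0)
Step 11: enter (2,0), '.' pass, move left to (2,-1)
Step 12: at (2,-1) — EXIT via left edge, pos 2
Path length (cell visits): 11

Answer: 11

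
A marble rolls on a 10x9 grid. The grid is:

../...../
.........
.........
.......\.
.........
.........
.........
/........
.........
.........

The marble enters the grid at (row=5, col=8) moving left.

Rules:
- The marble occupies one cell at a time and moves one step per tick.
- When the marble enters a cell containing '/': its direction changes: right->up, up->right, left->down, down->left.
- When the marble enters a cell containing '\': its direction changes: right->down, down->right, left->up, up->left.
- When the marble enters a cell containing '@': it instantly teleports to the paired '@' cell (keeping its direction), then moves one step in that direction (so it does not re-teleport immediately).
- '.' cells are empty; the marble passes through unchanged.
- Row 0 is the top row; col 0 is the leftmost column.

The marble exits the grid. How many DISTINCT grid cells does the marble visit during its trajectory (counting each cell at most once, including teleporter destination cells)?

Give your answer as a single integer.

Step 1: enter (5,8), '.' pass, move left to (5,7)
Step 2: enter (5,7), '.' pass, move left to (5,6)
Step 3: enter (5,6), '.' pass, move left to (5,5)
Step 4: enter (5,5), '.' pass, move left to (5,4)
Step 5: enter (5,4), '.' pass, move left to (5,3)
Step 6: enter (5,3), '.' pass, move left to (5,2)
Step 7: enter (5,2), '.' pass, move left to (5,1)
Step 8: enter (5,1), '.' pass, move left to (5,0)
Step 9: enter (5,0), '.' pass, move left to (5,-1)
Step 10: at (5,-1) — EXIT via left edge, pos 5
Distinct cells visited: 9 (path length 9)

Answer: 9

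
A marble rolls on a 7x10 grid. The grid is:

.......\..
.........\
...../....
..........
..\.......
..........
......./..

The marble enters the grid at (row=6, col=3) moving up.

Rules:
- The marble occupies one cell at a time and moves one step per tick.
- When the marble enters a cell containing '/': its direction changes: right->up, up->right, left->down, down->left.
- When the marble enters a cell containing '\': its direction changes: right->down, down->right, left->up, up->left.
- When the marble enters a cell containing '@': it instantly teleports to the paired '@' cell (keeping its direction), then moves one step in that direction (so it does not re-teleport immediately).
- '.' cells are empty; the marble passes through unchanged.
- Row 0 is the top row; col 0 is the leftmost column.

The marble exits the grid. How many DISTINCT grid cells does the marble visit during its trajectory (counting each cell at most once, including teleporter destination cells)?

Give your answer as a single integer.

Answer: 7

Derivation:
Step 1: enter (6,3), '.' pass, move up to (5,3)
Step 2: enter (5,3), '.' pass, move up to (4,3)
Step 3: enter (4,3), '.' pass, move up to (3,3)
Step 4: enter (3,3), '.' pass, move up to (2,3)
Step 5: enter (2,3), '.' pass, move up to (1,3)
Step 6: enter (1,3), '.' pass, move up to (0,3)
Step 7: enter (0,3), '.' pass, move up to (-1,3)
Step 8: at (-1,3) — EXIT via top edge, pos 3
Distinct cells visited: 7 (path length 7)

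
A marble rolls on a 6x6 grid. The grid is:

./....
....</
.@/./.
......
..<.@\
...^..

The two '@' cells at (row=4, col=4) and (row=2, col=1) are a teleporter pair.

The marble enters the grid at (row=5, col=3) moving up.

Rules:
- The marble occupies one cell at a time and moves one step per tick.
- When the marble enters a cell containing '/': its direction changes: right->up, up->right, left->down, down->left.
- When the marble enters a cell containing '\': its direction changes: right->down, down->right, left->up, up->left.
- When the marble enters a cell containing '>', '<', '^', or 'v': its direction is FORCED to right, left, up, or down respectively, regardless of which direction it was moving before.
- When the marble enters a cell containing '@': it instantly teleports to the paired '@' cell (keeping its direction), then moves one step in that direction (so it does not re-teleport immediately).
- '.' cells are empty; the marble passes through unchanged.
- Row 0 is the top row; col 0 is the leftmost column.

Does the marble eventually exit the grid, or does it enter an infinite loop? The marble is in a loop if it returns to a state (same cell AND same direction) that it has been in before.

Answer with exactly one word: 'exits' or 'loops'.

Step 1: enter (5,3), '^' forces up->up, move up to (4,3)
Step 2: enter (4,3), '.' pass, move up to (3,3)
Step 3: enter (3,3), '.' pass, move up to (2,3)
Step 4: enter (2,3), '.' pass, move up to (1,3)
Step 5: enter (1,3), '.' pass, move up to (0,3)
Step 6: enter (0,3), '.' pass, move up to (-1,3)
Step 7: at (-1,3) — EXIT via top edge, pos 3

Answer: exits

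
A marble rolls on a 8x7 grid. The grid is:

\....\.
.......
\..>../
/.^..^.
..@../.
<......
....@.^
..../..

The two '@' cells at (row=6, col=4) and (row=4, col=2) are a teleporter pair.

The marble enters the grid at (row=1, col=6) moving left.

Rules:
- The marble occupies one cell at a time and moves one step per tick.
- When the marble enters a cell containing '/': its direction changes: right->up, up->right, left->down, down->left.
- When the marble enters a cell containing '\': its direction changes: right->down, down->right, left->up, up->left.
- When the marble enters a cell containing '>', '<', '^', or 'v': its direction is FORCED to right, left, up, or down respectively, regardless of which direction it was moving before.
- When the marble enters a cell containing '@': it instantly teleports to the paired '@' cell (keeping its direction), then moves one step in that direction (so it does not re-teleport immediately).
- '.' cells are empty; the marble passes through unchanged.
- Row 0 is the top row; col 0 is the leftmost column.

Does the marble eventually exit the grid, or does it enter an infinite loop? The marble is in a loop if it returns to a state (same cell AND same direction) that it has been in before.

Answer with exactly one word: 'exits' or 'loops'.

Answer: exits

Derivation:
Step 1: enter (1,6), '.' pass, move left to (1,5)
Step 2: enter (1,5), '.' pass, move left to (1,4)
Step 3: enter (1,4), '.' pass, move left to (1,3)
Step 4: enter (1,3), '.' pass, move left to (1,2)
Step 5: enter (1,2), '.' pass, move left to (1,1)
Step 6: enter (1,1), '.' pass, move left to (1,0)
Step 7: enter (1,0), '.' pass, move left to (1,-1)
Step 8: at (1,-1) — EXIT via left edge, pos 1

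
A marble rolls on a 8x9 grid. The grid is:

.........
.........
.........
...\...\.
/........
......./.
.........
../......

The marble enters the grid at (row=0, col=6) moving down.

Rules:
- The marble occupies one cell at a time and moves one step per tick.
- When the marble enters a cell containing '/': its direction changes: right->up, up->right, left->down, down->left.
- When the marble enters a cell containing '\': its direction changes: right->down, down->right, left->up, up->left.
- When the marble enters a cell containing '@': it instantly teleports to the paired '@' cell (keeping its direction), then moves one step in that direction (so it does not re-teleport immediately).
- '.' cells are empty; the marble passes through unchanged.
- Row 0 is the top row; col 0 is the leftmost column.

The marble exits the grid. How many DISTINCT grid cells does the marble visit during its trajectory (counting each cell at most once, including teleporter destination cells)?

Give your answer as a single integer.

Answer: 8

Derivation:
Step 1: enter (0,6), '.' pass, move down to (1,6)
Step 2: enter (1,6), '.' pass, move down to (2,6)
Step 3: enter (2,6), '.' pass, move down to (3,6)
Step 4: enter (3,6), '.' pass, move down to (4,6)
Step 5: enter (4,6), '.' pass, move down to (5,6)
Step 6: enter (5,6), '.' pass, move down to (6,6)
Step 7: enter (6,6), '.' pass, move down to (7,6)
Step 8: enter (7,6), '.' pass, move down to (8,6)
Step 9: at (8,6) — EXIT via bottom edge, pos 6
Distinct cells visited: 8 (path length 8)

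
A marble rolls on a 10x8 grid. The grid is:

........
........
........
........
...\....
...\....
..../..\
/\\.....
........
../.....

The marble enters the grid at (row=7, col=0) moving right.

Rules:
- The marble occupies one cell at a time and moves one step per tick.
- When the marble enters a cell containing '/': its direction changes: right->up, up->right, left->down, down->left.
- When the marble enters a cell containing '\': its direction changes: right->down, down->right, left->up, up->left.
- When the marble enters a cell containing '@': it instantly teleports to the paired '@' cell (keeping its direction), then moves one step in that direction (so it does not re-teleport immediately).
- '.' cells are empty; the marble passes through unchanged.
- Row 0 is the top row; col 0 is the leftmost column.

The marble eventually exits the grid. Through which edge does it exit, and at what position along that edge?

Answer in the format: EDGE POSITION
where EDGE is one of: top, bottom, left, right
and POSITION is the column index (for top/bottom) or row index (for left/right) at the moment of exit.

Answer: top 0

Derivation:
Step 1: enter (7,0), '/' deflects right->up, move up to (6,0)
Step 2: enter (6,0), '.' pass, move up to (5,0)
Step 3: enter (5,0), '.' pass, move up to (4,0)
Step 4: enter (4,0), '.' pass, move up to (3,0)
Step 5: enter (3,0), '.' pass, move up to (2,0)
Step 6: enter (2,0), '.' pass, move up to (1,0)
Step 7: enter (1,0), '.' pass, move up to (0,0)
Step 8: enter (0,0), '.' pass, move up to (-1,0)
Step 9: at (-1,0) — EXIT via top edge, pos 0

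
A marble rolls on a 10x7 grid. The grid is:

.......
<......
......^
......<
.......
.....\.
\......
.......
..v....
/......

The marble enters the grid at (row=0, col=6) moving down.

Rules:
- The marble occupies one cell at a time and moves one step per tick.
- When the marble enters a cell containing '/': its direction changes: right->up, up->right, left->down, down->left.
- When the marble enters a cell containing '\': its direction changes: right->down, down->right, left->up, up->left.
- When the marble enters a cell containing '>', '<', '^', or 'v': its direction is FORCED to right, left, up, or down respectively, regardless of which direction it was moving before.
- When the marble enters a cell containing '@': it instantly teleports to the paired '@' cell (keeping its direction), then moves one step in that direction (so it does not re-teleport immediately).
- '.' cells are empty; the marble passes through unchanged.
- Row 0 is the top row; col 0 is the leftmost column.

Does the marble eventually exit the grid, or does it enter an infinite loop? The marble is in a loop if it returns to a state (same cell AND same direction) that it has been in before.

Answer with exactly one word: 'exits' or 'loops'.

Step 1: enter (0,6), '.' pass, move down to (1,6)
Step 2: enter (1,6), '.' pass, move down to (2,6)
Step 3: enter (2,6), '^' forces down->up, move up to (1,6)
Step 4: enter (1,6), '.' pass, move up to (0,6)
Step 5: enter (0,6), '.' pass, move up to (-1,6)
Step 6: at (-1,6) — EXIT via top edge, pos 6

Answer: exits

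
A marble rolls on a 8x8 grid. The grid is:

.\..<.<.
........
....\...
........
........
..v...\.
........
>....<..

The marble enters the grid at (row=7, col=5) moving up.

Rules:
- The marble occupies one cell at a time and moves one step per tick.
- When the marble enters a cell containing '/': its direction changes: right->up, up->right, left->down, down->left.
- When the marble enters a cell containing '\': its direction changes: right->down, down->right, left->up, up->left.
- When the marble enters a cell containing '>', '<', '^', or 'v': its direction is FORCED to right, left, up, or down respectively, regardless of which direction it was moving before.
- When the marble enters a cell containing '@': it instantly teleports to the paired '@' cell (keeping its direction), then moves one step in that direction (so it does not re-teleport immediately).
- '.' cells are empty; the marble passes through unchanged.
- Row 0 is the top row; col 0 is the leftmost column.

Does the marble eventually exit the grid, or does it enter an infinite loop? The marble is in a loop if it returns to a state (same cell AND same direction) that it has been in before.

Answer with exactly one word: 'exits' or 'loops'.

Step 1: enter (7,5), '<' forces up->left, move left to (7,4)
Step 2: enter (7,4), '.' pass, move left to (7,3)
Step 3: enter (7,3), '.' pass, move left to (7,2)
Step 4: enter (7,2), '.' pass, move left to (7,1)
Step 5: enter (7,1), '.' pass, move left to (7,0)
Step 6: enter (7,0), '>' forces left->right, move right to (7,1)
Step 7: enter (7,1), '.' pass, move right to (7,2)
Step 8: enter (7,2), '.' pass, move right to (7,3)
Step 9: enter (7,3), '.' pass, move right to (7,4)
Step 10: enter (7,4), '.' pass, move right to (7,5)
Step 11: enter (7,5), '<' forces right->left, move left to (7,4)
Step 12: at (7,4) dir=left — LOOP DETECTED (seen before)

Answer: loops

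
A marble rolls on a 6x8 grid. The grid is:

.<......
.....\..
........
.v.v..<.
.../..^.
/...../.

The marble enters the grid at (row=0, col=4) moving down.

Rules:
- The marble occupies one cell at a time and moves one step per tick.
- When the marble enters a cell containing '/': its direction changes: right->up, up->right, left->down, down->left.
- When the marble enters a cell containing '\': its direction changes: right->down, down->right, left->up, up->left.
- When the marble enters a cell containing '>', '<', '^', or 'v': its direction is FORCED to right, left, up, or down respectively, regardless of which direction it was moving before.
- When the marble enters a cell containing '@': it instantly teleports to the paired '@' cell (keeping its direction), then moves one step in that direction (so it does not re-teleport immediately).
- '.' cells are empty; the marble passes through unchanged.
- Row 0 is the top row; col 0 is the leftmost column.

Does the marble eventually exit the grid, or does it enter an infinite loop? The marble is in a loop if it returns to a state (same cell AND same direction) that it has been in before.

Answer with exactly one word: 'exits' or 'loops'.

Step 1: enter (0,4), '.' pass, move down to (1,4)
Step 2: enter (1,4), '.' pass, move down to (2,4)
Step 3: enter (2,4), '.' pass, move down to (3,4)
Step 4: enter (3,4), '.' pass, move down to (4,4)
Step 5: enter (4,4), '.' pass, move down to (5,4)
Step 6: enter (5,4), '.' pass, move down to (6,4)
Step 7: at (6,4) — EXIT via bottom edge, pos 4

Answer: exits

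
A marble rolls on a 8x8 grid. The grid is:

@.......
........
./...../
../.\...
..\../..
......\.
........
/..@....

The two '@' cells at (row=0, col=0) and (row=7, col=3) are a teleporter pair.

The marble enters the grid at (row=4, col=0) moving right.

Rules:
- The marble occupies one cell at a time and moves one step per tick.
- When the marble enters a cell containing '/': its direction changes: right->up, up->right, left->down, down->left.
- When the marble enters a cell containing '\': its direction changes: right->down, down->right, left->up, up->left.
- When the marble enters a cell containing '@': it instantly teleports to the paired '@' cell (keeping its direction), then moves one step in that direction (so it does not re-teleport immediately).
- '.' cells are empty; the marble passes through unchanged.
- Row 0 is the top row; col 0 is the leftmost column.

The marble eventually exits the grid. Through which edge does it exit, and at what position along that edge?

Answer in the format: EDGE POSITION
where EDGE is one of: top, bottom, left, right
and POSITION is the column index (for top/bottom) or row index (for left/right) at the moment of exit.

Step 1: enter (4,0), '.' pass, move right to (4,1)
Step 2: enter (4,1), '.' pass, move right to (4,2)
Step 3: enter (4,2), '\' deflects right->down, move down to (5,2)
Step 4: enter (5,2), '.' pass, move down to (6,2)
Step 5: enter (6,2), '.' pass, move down to (7,2)
Step 6: enter (7,2), '.' pass, move down to (8,2)
Step 7: at (8,2) — EXIT via bottom edge, pos 2

Answer: bottom 2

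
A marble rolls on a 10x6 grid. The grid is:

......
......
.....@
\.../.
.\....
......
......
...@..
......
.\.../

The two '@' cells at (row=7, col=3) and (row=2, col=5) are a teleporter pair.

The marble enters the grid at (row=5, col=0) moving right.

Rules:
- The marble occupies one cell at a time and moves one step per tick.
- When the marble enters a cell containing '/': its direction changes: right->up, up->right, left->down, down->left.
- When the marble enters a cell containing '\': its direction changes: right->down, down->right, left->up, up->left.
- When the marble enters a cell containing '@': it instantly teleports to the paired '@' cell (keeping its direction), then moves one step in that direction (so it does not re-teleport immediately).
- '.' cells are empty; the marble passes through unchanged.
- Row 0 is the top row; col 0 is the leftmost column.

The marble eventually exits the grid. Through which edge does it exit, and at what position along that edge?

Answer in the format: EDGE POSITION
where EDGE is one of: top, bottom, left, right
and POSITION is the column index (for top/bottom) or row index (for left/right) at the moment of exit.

Step 1: enter (5,0), '.' pass, move right to (5,1)
Step 2: enter (5,1), '.' pass, move right to (5,2)
Step 3: enter (5,2), '.' pass, move right to (5,3)
Step 4: enter (5,3), '.' pass, move right to (5,4)
Step 5: enter (5,4), '.' pass, move right to (5,5)
Step 6: enter (5,5), '.' pass, move right to (5,6)
Step 7: at (5,6) — EXIT via right edge, pos 5

Answer: right 5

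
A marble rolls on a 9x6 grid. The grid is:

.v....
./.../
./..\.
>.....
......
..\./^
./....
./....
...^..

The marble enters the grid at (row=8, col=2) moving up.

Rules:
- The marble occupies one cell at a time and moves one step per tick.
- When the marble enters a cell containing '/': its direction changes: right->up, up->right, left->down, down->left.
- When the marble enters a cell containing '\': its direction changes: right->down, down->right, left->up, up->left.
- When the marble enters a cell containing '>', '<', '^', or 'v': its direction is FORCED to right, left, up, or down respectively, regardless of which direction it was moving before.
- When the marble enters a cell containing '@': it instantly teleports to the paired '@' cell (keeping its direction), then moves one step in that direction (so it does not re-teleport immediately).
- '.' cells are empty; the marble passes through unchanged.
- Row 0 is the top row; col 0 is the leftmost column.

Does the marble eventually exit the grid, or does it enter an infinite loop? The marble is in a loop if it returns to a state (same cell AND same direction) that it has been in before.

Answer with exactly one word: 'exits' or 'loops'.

Answer: exits

Derivation:
Step 1: enter (8,2), '.' pass, move up to (7,2)
Step 2: enter (7,2), '.' pass, move up to (6,2)
Step 3: enter (6,2), '.' pass, move up to (5,2)
Step 4: enter (5,2), '\' deflects up->left, move left to (5,1)
Step 5: enter (5,1), '.' pass, move left to (5,0)
Step 6: enter (5,0), '.' pass, move left to (5,-1)
Step 7: at (5,-1) — EXIT via left edge, pos 5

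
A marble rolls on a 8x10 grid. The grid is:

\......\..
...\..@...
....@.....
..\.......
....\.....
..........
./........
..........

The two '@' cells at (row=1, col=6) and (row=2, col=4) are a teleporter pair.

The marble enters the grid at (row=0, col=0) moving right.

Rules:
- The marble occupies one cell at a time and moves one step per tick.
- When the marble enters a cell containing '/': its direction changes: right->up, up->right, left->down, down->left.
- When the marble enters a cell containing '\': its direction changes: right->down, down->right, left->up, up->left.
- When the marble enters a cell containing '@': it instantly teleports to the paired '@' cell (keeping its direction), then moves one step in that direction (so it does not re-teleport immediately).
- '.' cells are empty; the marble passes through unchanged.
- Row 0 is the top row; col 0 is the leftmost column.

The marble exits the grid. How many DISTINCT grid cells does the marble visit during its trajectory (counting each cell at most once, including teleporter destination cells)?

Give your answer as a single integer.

Answer: 8

Derivation:
Step 1: enter (0,0), '\' deflects right->down, move down to (1,0)
Step 2: enter (1,0), '.' pass, move down to (2,0)
Step 3: enter (2,0), '.' pass, move down to (3,0)
Step 4: enter (3,0), '.' pass, move down to (4,0)
Step 5: enter (4,0), '.' pass, move down to (5,0)
Step 6: enter (5,0), '.' pass, move down to (6,0)
Step 7: enter (6,0), '.' pass, move down to (7,0)
Step 8: enter (7,0), '.' pass, move down to (8,0)
Step 9: at (8,0) — EXIT via bottom edge, pos 0
Distinct cells visited: 8 (path length 8)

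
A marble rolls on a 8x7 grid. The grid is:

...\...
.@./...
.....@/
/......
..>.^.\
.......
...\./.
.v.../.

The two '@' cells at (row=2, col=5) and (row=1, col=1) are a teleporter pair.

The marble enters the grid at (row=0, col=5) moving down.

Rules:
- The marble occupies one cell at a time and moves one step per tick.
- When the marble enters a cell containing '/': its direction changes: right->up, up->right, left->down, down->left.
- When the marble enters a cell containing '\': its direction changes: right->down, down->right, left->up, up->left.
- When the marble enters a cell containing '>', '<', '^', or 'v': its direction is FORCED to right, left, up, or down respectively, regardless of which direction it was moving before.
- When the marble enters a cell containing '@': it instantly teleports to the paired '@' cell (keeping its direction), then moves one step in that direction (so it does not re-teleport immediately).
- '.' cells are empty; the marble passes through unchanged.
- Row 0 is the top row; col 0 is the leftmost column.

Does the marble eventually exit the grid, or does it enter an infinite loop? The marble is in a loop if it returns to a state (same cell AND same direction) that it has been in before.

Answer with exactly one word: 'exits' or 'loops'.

Answer: exits

Derivation:
Step 1: enter (0,5), '.' pass, move down to (1,5)
Step 2: enter (1,5), '.' pass, move down to (2,5)
Step 3: enter (2,5), '@' teleport (2,5)->(1,1), also enter (1,1), move down to (2,1)
Step 4: enter (2,1), '.' pass, move down to (3,1)
Step 5: enter (3,1), '.' pass, move down to (4,1)
Step 6: enter (4,1), '.' pass, move down to (5,1)
Step 7: enter (5,1), '.' pass, move down to (6,1)
Step 8: enter (6,1), '.' pass, move down to (7,1)
Step 9: enter (7,1), 'v' forces down->down, move down to (8,1)
Step 10: at (8,1) — EXIT via bottom edge, pos 1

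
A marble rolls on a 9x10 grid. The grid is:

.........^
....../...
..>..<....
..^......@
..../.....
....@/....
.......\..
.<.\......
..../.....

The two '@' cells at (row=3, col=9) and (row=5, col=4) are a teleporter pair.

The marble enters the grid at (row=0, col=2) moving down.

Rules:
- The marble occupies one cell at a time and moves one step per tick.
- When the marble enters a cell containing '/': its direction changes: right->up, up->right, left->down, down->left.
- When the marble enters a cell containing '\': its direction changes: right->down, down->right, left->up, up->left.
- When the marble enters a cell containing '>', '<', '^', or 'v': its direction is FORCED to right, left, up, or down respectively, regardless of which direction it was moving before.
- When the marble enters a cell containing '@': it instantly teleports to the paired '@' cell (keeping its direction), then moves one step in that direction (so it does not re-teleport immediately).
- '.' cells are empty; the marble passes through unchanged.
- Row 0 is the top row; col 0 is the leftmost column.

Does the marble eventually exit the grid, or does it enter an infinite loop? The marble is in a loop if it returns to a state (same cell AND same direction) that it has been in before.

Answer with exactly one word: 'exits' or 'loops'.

Answer: loops

Derivation:
Step 1: enter (0,2), '.' pass, move down to (1,2)
Step 2: enter (1,2), '.' pass, move down to (2,2)
Step 3: enter (2,2), '>' forces down->right, move right to (2,3)
Step 4: enter (2,3), '.' pass, move right to (2,4)
Step 5: enter (2,4), '.' pass, move right to (2,5)
Step 6: enter (2,5), '<' forces right->left, move left to (2,4)
Step 7: enter (2,4), '.' pass, move left to (2,3)
Step 8: enter (2,3), '.' pass, move left to (2,2)
Step 9: enter (2,2), '>' forces left->right, move right to (2,3)
Step 10: at (2,3) dir=right — LOOP DETECTED (seen before)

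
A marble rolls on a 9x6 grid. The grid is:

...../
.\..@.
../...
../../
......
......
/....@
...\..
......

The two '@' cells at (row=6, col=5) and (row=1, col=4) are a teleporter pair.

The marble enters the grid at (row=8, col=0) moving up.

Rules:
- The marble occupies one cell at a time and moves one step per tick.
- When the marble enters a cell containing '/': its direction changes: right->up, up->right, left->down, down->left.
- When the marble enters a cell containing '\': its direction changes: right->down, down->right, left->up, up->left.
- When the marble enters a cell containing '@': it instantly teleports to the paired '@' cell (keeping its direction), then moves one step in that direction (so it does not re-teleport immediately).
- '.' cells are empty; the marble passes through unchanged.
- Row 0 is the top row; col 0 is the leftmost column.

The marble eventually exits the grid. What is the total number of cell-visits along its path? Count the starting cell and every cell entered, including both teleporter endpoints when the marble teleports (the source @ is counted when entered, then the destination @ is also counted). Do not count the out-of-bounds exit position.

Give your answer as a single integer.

Answer: 10

Derivation:
Step 1: enter (8,0), '.' pass, move up to (7,0)
Step 2: enter (7,0), '.' pass, move up to (6,0)
Step 3: enter (6,0), '/' deflects up->right, move right to (6,1)
Step 4: enter (6,1), '.' pass, move right to (6,2)
Step 5: enter (6,2), '.' pass, move right to (6,3)
Step 6: enter (6,3), '.' pass, move right to (6,4)
Step 7: enter (6,4), '.' pass, move right to (6,5)
Step 8: enter (6,5), '@' teleport (6,5)->(1,4), also enter (1,4), move right to (1,5)
Step 9: enter (1,5), '.' pass, move right to (1,6)
Step 10: at (1,6) — EXIT via right edge, pos 1
Path length (cell visits): 10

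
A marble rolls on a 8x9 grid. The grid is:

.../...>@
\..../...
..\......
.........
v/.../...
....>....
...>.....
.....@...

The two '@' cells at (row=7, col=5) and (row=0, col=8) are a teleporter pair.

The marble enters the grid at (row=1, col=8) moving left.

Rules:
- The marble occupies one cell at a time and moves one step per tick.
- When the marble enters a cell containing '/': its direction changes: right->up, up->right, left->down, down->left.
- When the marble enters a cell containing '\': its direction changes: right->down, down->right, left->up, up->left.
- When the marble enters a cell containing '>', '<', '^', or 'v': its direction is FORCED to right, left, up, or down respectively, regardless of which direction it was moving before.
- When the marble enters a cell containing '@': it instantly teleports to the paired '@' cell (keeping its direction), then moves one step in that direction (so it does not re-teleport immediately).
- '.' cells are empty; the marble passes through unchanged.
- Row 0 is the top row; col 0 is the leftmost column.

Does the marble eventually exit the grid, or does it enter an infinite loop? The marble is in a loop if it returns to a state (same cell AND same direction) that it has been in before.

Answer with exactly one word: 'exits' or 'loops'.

Answer: exits

Derivation:
Step 1: enter (1,8), '.' pass, move left to (1,7)
Step 2: enter (1,7), '.' pass, move left to (1,6)
Step 3: enter (1,6), '.' pass, move left to (1,5)
Step 4: enter (1,5), '/' deflects left->down, move down to (2,5)
Step 5: enter (2,5), '.' pass, move down to (3,5)
Step 6: enter (3,5), '.' pass, move down to (4,5)
Step 7: enter (4,5), '/' deflects down->left, move left to (4,4)
Step 8: enter (4,4), '.' pass, move left to (4,3)
Step 9: enter (4,3), '.' pass, move left to (4,2)
Step 10: enter (4,2), '.' pass, move left to (4,1)
Step 11: enter (4,1), '/' deflects left->down, move down to (5,1)
Step 12: enter (5,1), '.' pass, move down to (6,1)
Step 13: enter (6,1), '.' pass, move down to (7,1)
Step 14: enter (7,1), '.' pass, move down to (8,1)
Step 15: at (8,1) — EXIT via bottom edge, pos 1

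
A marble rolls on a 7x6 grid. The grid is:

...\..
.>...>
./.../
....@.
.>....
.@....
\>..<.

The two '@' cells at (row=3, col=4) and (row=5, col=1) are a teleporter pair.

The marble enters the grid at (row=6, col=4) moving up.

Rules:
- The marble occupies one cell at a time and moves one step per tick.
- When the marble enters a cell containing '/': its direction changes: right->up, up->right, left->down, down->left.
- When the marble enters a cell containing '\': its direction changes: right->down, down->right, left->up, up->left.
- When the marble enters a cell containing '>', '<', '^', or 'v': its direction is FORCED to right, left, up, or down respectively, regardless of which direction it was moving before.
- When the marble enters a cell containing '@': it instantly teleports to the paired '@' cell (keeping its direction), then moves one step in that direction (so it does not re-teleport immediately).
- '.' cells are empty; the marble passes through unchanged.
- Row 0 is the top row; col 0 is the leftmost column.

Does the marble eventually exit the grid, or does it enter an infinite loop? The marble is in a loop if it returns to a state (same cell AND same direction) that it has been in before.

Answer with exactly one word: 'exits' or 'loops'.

Answer: loops

Derivation:
Step 1: enter (6,4), '<' forces up->left, move left to (6,3)
Step 2: enter (6,3), '.' pass, move left to (6,2)
Step 3: enter (6,2), '.' pass, move left to (6,1)
Step 4: enter (6,1), '>' forces left->right, move right to (6,2)
Step 5: enter (6,2), '.' pass, move right to (6,3)
Step 6: enter (6,3), '.' pass, move right to (6,4)
Step 7: enter (6,4), '<' forces right->left, move left to (6,3)
Step 8: at (6,3) dir=left — LOOP DETECTED (seen before)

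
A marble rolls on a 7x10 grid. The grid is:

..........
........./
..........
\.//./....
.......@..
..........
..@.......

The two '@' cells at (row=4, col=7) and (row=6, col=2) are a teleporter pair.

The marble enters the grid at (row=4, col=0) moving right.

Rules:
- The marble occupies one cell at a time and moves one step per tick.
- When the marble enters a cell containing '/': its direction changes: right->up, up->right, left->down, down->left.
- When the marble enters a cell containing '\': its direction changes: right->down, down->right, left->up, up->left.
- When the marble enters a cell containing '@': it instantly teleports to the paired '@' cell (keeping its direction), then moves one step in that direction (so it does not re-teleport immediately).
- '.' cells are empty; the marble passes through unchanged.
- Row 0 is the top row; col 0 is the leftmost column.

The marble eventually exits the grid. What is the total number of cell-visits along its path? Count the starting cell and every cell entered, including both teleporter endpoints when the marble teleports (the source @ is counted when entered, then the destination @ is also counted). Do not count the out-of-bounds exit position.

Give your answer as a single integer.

Answer: 16

Derivation:
Step 1: enter (4,0), '.' pass, move right to (4,1)
Step 2: enter (4,1), '.' pass, move right to (4,2)
Step 3: enter (4,2), '.' pass, move right to (4,3)
Step 4: enter (4,3), '.' pass, move right to (4,4)
Step 5: enter (4,4), '.' pass, move right to (4,5)
Step 6: enter (4,5), '.' pass, move right to (4,6)
Step 7: enter (4,6), '.' pass, move right to (4,7)
Step 8: enter (4,7), '@' teleport (4,7)->(6,2), also enter (6,2), move right to (6,3)
Step 9: enter (6,3), '.' pass, move right to (6,4)
Step 10: enter (6,4), '.' pass, move right to (6,5)
Step 11: enter (6,5), '.' pass, move right to (6,6)
Step 12: enter (6,6), '.' pass, move right to (6,7)
Step 13: enter (6,7), '.' pass, move right to (6,8)
Step 14: enter (6,8), '.' pass, move right to (6,9)
Step 15: enter (6,9), '.' pass, move right to (6,10)
Step 16: at (6,10) — EXIT via right edge, pos 6
Path length (cell visits): 16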